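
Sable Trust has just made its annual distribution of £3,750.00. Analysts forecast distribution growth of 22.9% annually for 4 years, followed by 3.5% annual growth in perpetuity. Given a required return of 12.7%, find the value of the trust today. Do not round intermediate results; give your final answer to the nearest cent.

£78377.00

D_1 = 4608.75000
D_2 = 5664.15375
D_3 = 6961.24496
D_4 = 8555.37005
Terminal value at year 4: TV = D_4×(1+g_2)/(r−g_2) = 8854.80801/0.092 = 96247.91311
P_0 = D_1/(1+r)^1 + D_2/(1+r)^2 + D_3/(1+r)^3 + D_4/(1+r)^4 + TV/(1+r)^4
    = 4089.39663 + 4459.51061 + 4863.12204 + 5303.26263 + 59661.70461 = 78376.99652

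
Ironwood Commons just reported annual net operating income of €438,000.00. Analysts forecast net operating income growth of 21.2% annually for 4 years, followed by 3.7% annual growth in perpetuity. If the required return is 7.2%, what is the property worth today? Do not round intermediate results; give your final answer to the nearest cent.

D_1 = 530856.00000
D_2 = 643397.47200
D_3 = 779797.73606
D_4 = 945114.85611
Terminal value at year 4: TV = D_4×(1+g_2)/(r−g_2) = 980084.10579/0.035 = 28002403.02245
P_0 = D_1/(1+r)^1 + D_2/(1+r)^2 + D_3/(1+r)^3 + D_4/(1+r)^4 + TV/(1+r)^4
    = 495201.49254 + 559873.32925 + 632991.11479 + 715657.86485 + 21203920.16715 = 23607643.96858

€23607643.97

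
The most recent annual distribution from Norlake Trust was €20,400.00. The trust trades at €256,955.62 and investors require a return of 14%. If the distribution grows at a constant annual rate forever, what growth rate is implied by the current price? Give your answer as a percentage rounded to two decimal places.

5.62%

P = D₀(1+g)/(r−g) ⇒ P(r−g) = D₀(1+g) ⇒ g(P+D₀) = P·r − D₀
g = (P·r − D₀)/(P + D₀) = (€256,955.62×0.14 − €20,400.00) / (€256,955.62 + €20,400.00) = 0.056151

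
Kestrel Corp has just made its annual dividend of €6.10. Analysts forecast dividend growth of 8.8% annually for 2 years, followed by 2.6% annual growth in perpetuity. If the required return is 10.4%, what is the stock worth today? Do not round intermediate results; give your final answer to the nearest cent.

D_1 = 6.63680
D_2 = 7.22084
Terminal value at year 2: TV = D_2×(1+g_2)/(r−g_2) = 7.40858/0.078 = 94.98180
P_0 = D_1/(1+r)^1 + D_2/(1+r)^2 + TV/(1+r)^2
    = 6.01159 + 5.92447 + 77.92956 = 89.86563

€89.87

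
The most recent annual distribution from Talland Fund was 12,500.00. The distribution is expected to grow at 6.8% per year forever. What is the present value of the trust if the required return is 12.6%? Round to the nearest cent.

230172.41

D₁ = D₀ × (1 + g) = 12,500.00 × 1.068 = 13,350.0000
Growing perpetuity: P = D₁ / (r − g) = 13,350.0000 / (0.126 − 0.068) = 230,172.41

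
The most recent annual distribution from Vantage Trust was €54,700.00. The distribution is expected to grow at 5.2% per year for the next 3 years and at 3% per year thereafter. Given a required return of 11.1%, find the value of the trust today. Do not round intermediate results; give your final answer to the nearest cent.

D_1 = 57544.40000
D_2 = 60536.70880
D_3 = 63684.61766
Terminal value at year 3: TV = D_3×(1+g_2)/(r−g_2) = 65595.15619/0.081 = 809816.74305
P_0 = D_1/(1+r)^1 + D_2/(1+r)^2 + D_3/(1+r)^3 + TV/(1+r)^3
    = 51795.13951 + 49044.54255 + 46440.01688 + 590533.54803 = 737813.24698

€737813.25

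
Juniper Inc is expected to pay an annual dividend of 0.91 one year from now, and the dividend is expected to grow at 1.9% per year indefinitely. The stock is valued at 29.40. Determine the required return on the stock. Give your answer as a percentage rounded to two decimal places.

5.00%

P = D₁/(r − g) ⇒ r = D₁/P + g = 0.9100/29.40 + 0.019 = 0.030952 + 0.019 = 0.049952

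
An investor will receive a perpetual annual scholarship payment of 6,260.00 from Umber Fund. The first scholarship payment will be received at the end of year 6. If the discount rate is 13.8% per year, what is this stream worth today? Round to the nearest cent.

23767.52

Value at end of year 5: C / r = 6,260.00 / 0.138 = 45,362.3188
Discount to today: PV = 45,362.3188 / (1 + 0.138)^5 = 45,362.3188 / 1.908584 = 23,767.52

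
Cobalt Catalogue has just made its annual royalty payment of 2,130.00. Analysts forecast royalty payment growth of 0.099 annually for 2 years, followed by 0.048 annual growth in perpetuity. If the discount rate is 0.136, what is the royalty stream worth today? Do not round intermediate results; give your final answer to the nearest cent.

D_1 = 2340.87000
D_2 = 2572.61613
Terminal value at year 2: TV = D_2×(1+g_2)/(r−g_2) = 2696.10170/0.088 = 30637.51937
P_0 = D_1/(1+r)^1 + D_2/(1+r)^2 + TV/(1+r)^2
    = 2060.62500 + 1993.50957 + 23740.88673 = 27795.02131

27795.02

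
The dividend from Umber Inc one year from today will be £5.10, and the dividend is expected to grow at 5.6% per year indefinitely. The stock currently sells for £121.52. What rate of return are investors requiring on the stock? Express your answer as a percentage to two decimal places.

9.80%

P = D₁/(r − g) ⇒ r = D₁/P + g = £5.1000/£121.52 + 0.056 = 0.041968 + 0.056 = 0.097968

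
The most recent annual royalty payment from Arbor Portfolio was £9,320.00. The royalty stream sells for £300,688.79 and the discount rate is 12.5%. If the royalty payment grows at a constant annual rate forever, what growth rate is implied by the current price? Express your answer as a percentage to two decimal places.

9.12%

P = D₀(1+g)/(r−g) ⇒ P(r−g) = D₀(1+g) ⇒ g(P+D₀) = P·r − D₀
g = (P·r − D₀)/(P + D₀) = (£300,688.79×0.125 − £9,320.00) / (£300,688.79 + £9,320.00) = 0.091178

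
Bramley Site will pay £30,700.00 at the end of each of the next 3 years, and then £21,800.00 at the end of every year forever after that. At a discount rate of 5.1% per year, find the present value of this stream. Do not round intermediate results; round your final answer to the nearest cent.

PV of 3-year annuity: £30,700.00 × [1 − (1+0.051)^−3] / 0.051 = 83447.30444
Perpetuity value at year 3: £21,800.00 / 0.051 = 427450.98039
PV of perpetuity: 427450.98039 / (1+0.051)^3 = 368195.23978
Total PV = 83447.30444 + 368195.23978 = 451642.54422

£451642.54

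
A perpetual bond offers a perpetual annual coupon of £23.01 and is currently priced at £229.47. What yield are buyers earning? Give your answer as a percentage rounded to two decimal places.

10.03%

P = C/r ⇒ r = C/P = £23.01/£229.47 = 0.100275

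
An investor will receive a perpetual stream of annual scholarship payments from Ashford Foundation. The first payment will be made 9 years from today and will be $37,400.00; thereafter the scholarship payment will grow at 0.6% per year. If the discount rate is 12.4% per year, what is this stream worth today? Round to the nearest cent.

Value at end of year 8: C₁ / (r − g) = $37,400.00 / (0.124 − 0.006) = $316,949.1525
Discount to today: PV = $316,949.1525 / (1 + 0.124)^8 = $316,949.1525 / 2.547596 = $124,411.09

$124411.09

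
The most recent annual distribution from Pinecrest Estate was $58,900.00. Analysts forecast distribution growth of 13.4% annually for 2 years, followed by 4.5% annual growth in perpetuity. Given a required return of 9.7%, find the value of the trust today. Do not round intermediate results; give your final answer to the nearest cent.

D_1 = 66792.60000
D_2 = 75742.80840
Terminal value at year 2: TV = D_2×(1+g_2)/(r−g_2) = 79151.23478/0.052 = 1522139.13035
P_0 = D_1/(1+r)^1 + D_2/(1+r)^2 + TV/(1+r)^2
    = 60886.59982 + 62940.20437 + 1264856.03012 = 1388682.83430

$1388682.83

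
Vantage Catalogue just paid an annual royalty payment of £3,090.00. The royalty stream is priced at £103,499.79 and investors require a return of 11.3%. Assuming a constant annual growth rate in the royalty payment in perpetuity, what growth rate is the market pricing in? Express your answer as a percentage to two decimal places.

P = D₀(1+g)/(r−g) ⇒ P(r−g) = D₀(1+g) ⇒ g(P+D₀) = P·r − D₀
g = (P·r − D₀)/(P + D₀) = (£103,499.79×0.113 − £3,090.00) / (£103,499.79 + £3,090.00) = 0.080735

8.07%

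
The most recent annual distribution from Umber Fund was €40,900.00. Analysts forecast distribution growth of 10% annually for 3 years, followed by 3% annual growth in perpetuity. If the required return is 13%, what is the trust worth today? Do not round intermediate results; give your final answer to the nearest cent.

€504899.91

D_1 = 44990.00000
D_2 = 49489.00000
D_3 = 54437.90000
Terminal value at year 3: TV = D_3×(1+g_2)/(r−g_2) = 56071.03700/0.1 = 560710.37000
P_0 = D_1/(1+r)^1 + D_2/(1+r)^2 + D_3/(1+r)^3 + TV/(1+r)^3
    = 39814.15929 + 38757.14621 + 37728.19543 + 388600.41292 = 504899.91385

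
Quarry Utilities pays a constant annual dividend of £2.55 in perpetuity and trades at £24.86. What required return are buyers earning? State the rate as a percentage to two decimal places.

10.26%

P = C/r ⇒ r = C/P = £2.55/£24.86 = 0.102574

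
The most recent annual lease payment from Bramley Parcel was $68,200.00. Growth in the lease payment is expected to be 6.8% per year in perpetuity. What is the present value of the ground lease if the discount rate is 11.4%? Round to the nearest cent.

$1583426.09

D₁ = D₀ × (1 + g) = $68,200.00 × 1.068 = $72,837.6000
Growing perpetuity: P = D₁ / (r − g) = $72,837.6000 / (0.114 − 0.068) = $1,583,426.09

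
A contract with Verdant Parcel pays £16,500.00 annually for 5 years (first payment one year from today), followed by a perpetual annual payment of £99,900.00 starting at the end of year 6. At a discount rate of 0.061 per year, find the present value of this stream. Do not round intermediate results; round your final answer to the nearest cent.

£1287347.43

PV of 5-year annuity: £16,500.00 × [1 − (1+0.061)^−5] / 0.061 = 69315.33037
Perpetuity value at year 5: £99,900.00 / 0.061 = 1637704.91803
PV of perpetuity: 1637704.91803 / (1+0.061)^5 = 1218032.09964
Total PV = 69315.33037 + 1218032.09964 = 1287347.43000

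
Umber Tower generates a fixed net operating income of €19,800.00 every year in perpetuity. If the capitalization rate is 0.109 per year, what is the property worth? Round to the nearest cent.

Level perpetuity: PV = C / r = €19,800.00 / 0.109 = €181,651.38

€181651.38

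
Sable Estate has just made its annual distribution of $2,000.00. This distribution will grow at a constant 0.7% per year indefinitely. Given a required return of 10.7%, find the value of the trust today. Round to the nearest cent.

D₁ = D₀ × (1 + g) = $2,000.00 × 1.007 = $2,014.0000
Growing perpetuity: P = D₁ / (r − g) = $2,014.0000 / (0.107 − 0.007) = $20,140.00

$20140.00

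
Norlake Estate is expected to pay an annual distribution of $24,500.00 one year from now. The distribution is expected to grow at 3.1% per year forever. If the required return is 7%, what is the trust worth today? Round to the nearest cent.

Growing perpetuity: P = D₁ / (r − g) = $24,500.0000 / (0.07 − 0.031) = $628,205.13

$628205.13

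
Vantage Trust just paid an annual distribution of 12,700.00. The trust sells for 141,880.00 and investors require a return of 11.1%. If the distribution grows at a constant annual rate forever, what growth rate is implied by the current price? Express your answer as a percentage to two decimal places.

1.97%

P = D₀(1+g)/(r−g) ⇒ P(r−g) = D₀(1+g) ⇒ g(P+D₀) = P·r − D₀
g = (P·r − D₀)/(P + D₀) = (141,880.00×0.111 − 12,700.00) / (141,880.00 + 12,700.00) = 0.019722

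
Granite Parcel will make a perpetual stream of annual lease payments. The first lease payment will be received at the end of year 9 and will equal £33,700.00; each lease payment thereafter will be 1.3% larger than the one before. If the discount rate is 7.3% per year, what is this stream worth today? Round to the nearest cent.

Value at end of year 8: C₁ / (r − g) = £33,700.00 / (0.073 − 0.013) = £561,666.6667
Discount to today: PV = £561,666.6667 / (1 + 0.073)^8 = £561,666.6667 / 1.757105 = £319,654.54

£319654.54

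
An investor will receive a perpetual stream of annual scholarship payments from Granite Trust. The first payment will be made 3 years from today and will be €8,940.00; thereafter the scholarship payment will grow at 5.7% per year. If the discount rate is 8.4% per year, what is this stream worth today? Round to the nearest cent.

Value at end of year 2: C₁ / (r − g) = €8,940.00 / (0.084 − 0.057) = €331,111.1111
Discount to today: PV = €331,111.1111 / (1 + 0.084)^2 = €331,111.1111 / 1.175056 = €281,783.26

€281783.26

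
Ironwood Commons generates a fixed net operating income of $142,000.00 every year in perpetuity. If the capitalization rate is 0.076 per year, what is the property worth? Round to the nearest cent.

Level perpetuity: PV = C / r = $142,000.00 / 0.076 = $1,868,421.05

$1868421.05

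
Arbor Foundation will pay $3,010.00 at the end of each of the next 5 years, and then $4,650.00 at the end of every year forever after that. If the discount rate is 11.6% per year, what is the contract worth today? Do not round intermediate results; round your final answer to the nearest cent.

PV of 5-year annuity: $3,010.00 × [1 − (1+0.116)^−5] / 0.116 = 10958.76251
Perpetuity value at year 5: $4,650.00 / 0.116 = 40086.20690
PV of perpetuity: 40086.20690 / (1+0.116)^5 = 23156.55717
Total PV = 10958.76251 + 23156.55717 = 34115.31968

$34115.32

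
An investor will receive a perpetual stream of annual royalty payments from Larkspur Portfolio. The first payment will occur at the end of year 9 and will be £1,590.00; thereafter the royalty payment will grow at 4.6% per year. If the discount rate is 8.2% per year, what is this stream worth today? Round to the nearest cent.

£23511.29

Value at end of year 8: C₁ / (r − g) = £1,590.00 / (0.082 − 0.046) = £44,166.6667
Discount to today: PV = £44,166.6667 / (1 + 0.082)^8 = £44,166.6667 / 1.878530 = £23,511.29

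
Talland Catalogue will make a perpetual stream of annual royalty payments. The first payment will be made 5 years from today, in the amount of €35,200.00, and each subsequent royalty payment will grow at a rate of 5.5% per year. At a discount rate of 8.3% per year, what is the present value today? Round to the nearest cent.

Value at end of year 4: C₁ / (r − g) = €35,200.00 / (0.083 − 0.055) = €1,257,142.8571
Discount to today: PV = €1,257,142.8571 / (1 + 0.083)^4 = €1,257,142.8571 / 1.375669 = €913,841.35

€913841.35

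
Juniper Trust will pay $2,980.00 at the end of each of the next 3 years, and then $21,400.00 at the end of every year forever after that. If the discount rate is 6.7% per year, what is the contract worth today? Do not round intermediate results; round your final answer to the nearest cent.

$270796.90

PV of 3-year annuity: $2,980.00 × [1 − (1+0.067)^−3] / 0.067 = 7863.52545
Perpetuity value at year 3: $21,400.00 / 0.067 = 319402.98507
PV of perpetuity: 319402.98507 / (1+0.067)^3 = 262933.37278
Total PV = 7863.52545 + 262933.37278 = 270796.89823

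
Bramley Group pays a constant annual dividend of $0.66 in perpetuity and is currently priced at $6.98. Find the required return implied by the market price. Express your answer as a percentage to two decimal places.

9.46%

P = C/r ⇒ r = C/P = $0.66/$6.98 = 0.094556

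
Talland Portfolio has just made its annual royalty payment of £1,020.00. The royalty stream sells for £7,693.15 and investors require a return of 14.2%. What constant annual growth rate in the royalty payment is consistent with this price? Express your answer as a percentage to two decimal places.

0.83%

P = D₀(1+g)/(r−g) ⇒ P(r−g) = D₀(1+g) ⇒ g(P+D₀) = P·r − D₀
g = (P·r − D₀)/(P + D₀) = (£7,693.15×0.142 − £1,020.00) / (£7,693.15 + £1,020.00) = 0.008312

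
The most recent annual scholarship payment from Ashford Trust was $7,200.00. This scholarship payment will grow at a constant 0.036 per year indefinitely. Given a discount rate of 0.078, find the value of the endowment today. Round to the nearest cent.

D₁ = D₀ × (1 + g) = $7,200.00 × 1.036 = $7,459.2000
Growing perpetuity: P = D₁ / (r − g) = $7,459.2000 / (0.078 − 0.036) = $177,600.00

$177600.00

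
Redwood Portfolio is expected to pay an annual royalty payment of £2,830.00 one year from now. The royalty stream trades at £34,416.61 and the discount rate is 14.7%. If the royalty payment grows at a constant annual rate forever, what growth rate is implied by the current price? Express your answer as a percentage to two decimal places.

P = D₁/(r−g) ⇒ g = r − D₁/P = 0.147 − £2,830.00/£34,416.61 = 0.064772

6.48%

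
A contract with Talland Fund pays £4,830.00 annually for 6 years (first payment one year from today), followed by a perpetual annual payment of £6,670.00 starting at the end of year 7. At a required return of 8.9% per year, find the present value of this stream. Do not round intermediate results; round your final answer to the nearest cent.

£66665.06

PV of 6-year annuity: £4,830.00 × [1 − (1+0.089)^−6] / 0.089 = 21731.73854
Perpetuity value at year 6: £6,670.00 / 0.089 = 74943.82022
PV of perpetuity: 74943.82022 / (1+0.089)^6 = 44933.32415
Total PV = 21731.73854 + 44933.32415 = 66665.06269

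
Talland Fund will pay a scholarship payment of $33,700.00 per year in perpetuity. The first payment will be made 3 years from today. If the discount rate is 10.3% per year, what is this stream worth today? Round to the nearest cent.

Value at end of year 2: C / r = $33,700.00 / 0.103 = $327,184.4660
Discount to today: PV = $327,184.4660 / (1 + 0.103)^2 = $327,184.4660 / 1.216609 = $268,931.49

$268931.49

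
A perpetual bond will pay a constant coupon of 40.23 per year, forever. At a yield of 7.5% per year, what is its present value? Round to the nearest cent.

Level perpetuity: PV = C / r = 40.23 / 0.075 = 536.40

536.40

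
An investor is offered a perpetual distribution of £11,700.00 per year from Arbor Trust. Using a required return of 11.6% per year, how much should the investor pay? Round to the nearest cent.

£100862.07

Level perpetuity: PV = C / r = £11,700.00 / 0.116 = £100,862.07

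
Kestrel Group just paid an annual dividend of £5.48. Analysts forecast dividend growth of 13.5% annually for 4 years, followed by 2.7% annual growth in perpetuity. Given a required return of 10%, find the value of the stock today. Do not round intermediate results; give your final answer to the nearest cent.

D_1 = 6.21980
D_2 = 7.05947
D_3 = 8.01250
D_4 = 9.09419
Terminal value at year 4: TV = D_4×(1+g_2)/(r−g_2) = 9.33973/0.073 = 127.94154
P_0 = D_1/(1+r)^1 + D_2/(1+r)^2 + D_3/(1+r)^3 + D_4/(1+r)^4 + TV/(1+r)^4
    = 5.65436 + 5.83428 + 6.01991 + 6.21145 + 87.38580 = 111.10580

£111.11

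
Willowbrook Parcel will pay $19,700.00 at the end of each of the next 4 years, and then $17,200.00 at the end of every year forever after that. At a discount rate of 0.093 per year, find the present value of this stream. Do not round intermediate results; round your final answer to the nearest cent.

$192992.49

PV of 4-year annuity: $19,700.00 × [1 − (1+0.093)^−4] / 0.093 = 63404.47023
Perpetuity value at year 4: $17,200.00 / 0.093 = 184946.23656
PV of perpetuity: 184946.23656 / (1+0.093)^4 = 129588.01890
Total PV = 63404.47023 + 129588.01890 = 192992.48913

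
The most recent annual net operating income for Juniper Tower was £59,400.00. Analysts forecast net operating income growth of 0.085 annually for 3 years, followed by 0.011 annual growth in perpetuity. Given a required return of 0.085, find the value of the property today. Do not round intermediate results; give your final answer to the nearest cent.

£989732.43

D_1 = 64449.00000
D_2 = 69927.16500
D_3 = 75870.97403
Terminal value at year 3: TV = D_3×(1+g_2)/(r−g_2) = 76705.55474/0.074 = 1036561.55053
P_0 = D_1/(1+r)^1 + D_2/(1+r)^2 + D_3/(1+r)^3 + TV/(1+r)^3
    = 59400.00000 + 59400.00000 + 59400.00000 + 811532.43243 = 989732.43243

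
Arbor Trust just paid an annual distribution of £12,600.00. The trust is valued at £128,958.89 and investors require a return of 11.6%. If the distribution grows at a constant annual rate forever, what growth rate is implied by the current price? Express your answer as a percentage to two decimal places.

1.67%

P = D₀(1+g)/(r−g) ⇒ P(r−g) = D₀(1+g) ⇒ g(P+D₀) = P·r − D₀
g = (P·r − D₀)/(P + D₀) = (£128,958.89×0.116 − £12,600.00) / (£128,958.89 + £12,600.00) = 0.016666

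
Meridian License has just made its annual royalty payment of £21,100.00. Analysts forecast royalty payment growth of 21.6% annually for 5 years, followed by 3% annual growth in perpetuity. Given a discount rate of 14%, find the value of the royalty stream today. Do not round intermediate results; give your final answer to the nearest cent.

£401388.35

D_1 = 25657.60000
D_2 = 31199.64160
D_3 = 37938.76419
D_4 = 46133.53725
D_5 = 56098.38130
Terminal value at year 5: TV = D_5×(1+g_2)/(r−g_2) = 57781.33273/0.11 = 525284.84304
P_0 = D_1/(1+r)^1 + D_2/(1+r)^2 + D_3/(1+r)^3 + D_4/(1+r)^4 + D_5/(1+r)^5 + TV/(1+r)^5
    = 22506.66667 + 24007.11111 + 25607.58519 + 27314.75753 + 29135.74137 + 272816.48734 = 401388.34920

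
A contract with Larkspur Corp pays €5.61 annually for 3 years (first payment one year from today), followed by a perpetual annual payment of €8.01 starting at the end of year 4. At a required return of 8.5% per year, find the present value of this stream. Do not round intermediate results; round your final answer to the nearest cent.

PV of 3-year annuity: €5.61 × [1 − (1+0.085)^−3] / 0.085 = 14.32807
Perpetuity value at year 3: €8.01 / 0.085 = 94.23529
PV of perpetuity: 94.23529 / (1+0.085)^3 = 73.77757
Total PV = 14.32807 + 73.77757 = 88.10564

€88.11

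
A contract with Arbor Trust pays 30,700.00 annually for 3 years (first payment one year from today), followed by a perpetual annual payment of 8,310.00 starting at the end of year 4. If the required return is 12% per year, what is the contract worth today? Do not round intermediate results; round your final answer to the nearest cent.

PV of 3-year annuity: 30,700.00 × [1 − (1+0.12)^−3] / 0.12 = 73736.21993
Perpetuity value at year 3: 8,310.00 / 0.12 = 69250.00000
PV of perpetuity: 69250.00000 / (1+0.12)^3 = 49290.78216
Total PV = 73736.21993 + 49290.78216 = 123027.00210

123027.00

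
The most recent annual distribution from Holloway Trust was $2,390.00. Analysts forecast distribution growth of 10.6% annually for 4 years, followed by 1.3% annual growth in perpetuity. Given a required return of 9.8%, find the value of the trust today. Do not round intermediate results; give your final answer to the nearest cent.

$39057.81

D_1 = 2643.34000
D_2 = 2923.53404
D_3 = 3233.42865
D_4 = 3576.17208
Terminal value at year 4: TV = D_4×(1+g_2)/(r−g_2) = 3622.66232/0.085 = 42619.55673
P_0 = D_1/(1+r)^1 + D_2/(1+r)^2 + D_3/(1+r)^3 + D_4/(1+r)^4 + TV/(1+r)^4
    = 2407.41348 + 2424.95383 + 2442.62198 + 2460.41887 + 29322.40366 = 39057.81182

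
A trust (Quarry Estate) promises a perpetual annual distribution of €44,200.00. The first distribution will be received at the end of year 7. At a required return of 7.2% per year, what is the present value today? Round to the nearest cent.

€404502.36

Value at end of year 6: C / r = €44,200.00 / 0.072 = €613,888.8889
Discount to today: PV = €613,888.8889 / (1 + 0.072)^6 = €613,888.8889 / 1.517640 = €404,502.36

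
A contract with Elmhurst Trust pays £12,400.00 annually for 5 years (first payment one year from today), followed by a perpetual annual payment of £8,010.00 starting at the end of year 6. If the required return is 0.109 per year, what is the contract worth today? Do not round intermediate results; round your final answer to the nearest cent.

PV of 5-year annuity: £12,400.00 × [1 − (1+0.109)^−5] / 0.109 = 45944.64241
Perpetuity value at year 5: £8,010.00 / 0.109 = 73486.23853
PV of perpetuity: 73486.23853 / (1+0.109)^5 = 43807.48162
Total PV = 45944.64241 + 43807.48162 = 89752.12403

£89752.12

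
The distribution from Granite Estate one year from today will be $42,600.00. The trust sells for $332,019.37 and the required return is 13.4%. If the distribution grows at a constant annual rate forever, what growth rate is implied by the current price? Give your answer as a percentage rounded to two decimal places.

0.57%

P = D₁/(r−g) ⇒ g = r − D₁/P = 0.134 − $42,600.00/$332,019.37 = 0.005694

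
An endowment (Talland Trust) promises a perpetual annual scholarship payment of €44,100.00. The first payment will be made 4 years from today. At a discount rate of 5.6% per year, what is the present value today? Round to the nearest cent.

€668742.32

Value at end of year 3: C / r = €44,100.00 / 0.056 = €787,500.0000
Discount to today: PV = €787,500.0000 / (1 + 0.056)^3 = €787,500.0000 / 1.177584 = €668,742.32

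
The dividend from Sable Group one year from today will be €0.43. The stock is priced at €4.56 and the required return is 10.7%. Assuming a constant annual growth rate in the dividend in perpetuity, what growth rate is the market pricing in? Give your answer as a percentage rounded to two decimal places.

1.27%

P = D₁/(r−g) ⇒ g = r − D₁/P = 0.107 − €0.43/€4.56 = 0.012702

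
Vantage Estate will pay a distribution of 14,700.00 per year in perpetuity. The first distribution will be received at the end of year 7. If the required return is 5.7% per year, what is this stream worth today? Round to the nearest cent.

184923.69

Value at end of year 6: C / r = 14,700.00 / 0.057 = 257,894.7368
Discount to today: PV = 257,894.7368 / (1 + 0.057)^6 = 257,894.7368 / 1.394601 = 184,923.69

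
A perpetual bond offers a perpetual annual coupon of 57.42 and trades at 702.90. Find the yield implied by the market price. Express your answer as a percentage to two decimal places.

8.17%

P = C/r ⇒ r = C/P = 57.42/702.90 = 0.081690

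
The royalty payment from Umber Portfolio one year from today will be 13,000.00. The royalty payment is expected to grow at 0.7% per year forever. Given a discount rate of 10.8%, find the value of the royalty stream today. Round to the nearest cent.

128712.87

Growing perpetuity: P = D₁ / (r − g) = 13,000.0000 / (0.108 − 0.007) = 128,712.87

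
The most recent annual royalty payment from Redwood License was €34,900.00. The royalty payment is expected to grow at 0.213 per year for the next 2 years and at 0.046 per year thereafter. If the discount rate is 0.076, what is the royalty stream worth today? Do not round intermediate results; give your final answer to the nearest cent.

D_1 = 42333.70000
D_2 = 51350.77810
Terminal value at year 2: TV = D_2×(1+g_2)/(r−g_2) = 53712.91389/0.03 = 1790430.46309
P_0 = D_1/(1+r)^1 + D_2/(1+r)^2 + TV/(1+r)^2
    = 39343.58736 + 44352.94746 + 1546439.43482 = 1630135.96964

€1630135.97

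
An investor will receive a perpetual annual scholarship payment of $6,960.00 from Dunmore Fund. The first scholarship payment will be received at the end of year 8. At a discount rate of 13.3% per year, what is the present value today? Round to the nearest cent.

Value at end of year 7: C / r = $6,960.00 / 0.133 = $52,330.8271
Discount to today: PV = $52,330.8271 / (1 + 0.133)^7 = $52,330.8271 / 2.396676 = $21,834.75

$21834.75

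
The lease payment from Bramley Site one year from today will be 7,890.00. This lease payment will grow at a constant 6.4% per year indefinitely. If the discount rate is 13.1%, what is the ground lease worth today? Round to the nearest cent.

Growing perpetuity: P = D₁ / (r − g) = 7,890.0000 / (0.131 − 0.064) = 117,761.19

117761.19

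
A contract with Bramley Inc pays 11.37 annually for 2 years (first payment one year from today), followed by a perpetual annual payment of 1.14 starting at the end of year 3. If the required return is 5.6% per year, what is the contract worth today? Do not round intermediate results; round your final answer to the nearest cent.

PV of 2-year annuity: 11.37 × [1 − (1+0.056)^−2] / 0.056 = 20.96311
Perpetuity value at year 2: 1.14 / 0.056 = 20.35714
PV of perpetuity: 20.35714 / (1+0.056)^2 = 18.25530
Total PV = 20.96311 + 18.25530 = 39.21841

39.22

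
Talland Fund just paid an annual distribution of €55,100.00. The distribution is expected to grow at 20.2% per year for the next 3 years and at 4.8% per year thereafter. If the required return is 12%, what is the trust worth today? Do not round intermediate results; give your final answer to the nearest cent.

€1182086.70

D_1 = 66230.20000
D_2 = 79608.70040
D_3 = 95689.65788
Terminal value at year 3: TV = D_3×(1+g_2)/(r−g_2) = 100282.76146/0.072 = 1392816.13138
P_0 = D_1/(1+r)^1 + D_2/(1+r)^2 + D_3/(1+r)^3 + TV/(1+r)^3
    = 59134.10714 + 63463.56856 + 68110.00840 + 991379.01115 = 1182086.69525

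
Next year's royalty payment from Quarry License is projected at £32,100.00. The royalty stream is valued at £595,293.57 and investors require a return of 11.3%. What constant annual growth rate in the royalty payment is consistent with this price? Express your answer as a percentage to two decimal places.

5.91%

P = D₁/(r−g) ⇒ g = r − D₁/P = 0.113 − £32,100.00/£595,293.57 = 0.059077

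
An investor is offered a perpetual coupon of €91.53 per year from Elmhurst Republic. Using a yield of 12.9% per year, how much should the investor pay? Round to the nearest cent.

Level perpetuity: PV = C / r = €91.53 / 0.129 = €709.53

€709.53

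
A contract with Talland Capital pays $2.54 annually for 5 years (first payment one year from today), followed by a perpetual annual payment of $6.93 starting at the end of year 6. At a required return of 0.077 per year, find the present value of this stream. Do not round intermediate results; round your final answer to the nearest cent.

PV of 5-year annuity: $2.54 × [1 − (1+0.077)^−5] / 0.077 = 10.22218
Perpetuity value at year 5: $6.93 / 0.077 = 90.00000
PV of perpetuity: 90.00000 / (1+0.077)^5 = 62.11035
Total PV = 10.22218 + 62.11035 = 72.33253

$72.33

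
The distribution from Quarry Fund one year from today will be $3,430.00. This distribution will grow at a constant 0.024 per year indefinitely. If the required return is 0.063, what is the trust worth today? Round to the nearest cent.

$87948.72

Growing perpetuity: P = D₁ / (r − g) = $3,430.0000 / (0.063 − 0.024) = $87,948.72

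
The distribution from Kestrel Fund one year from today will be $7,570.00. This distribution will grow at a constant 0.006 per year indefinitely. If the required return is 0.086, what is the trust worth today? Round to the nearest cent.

$94625.00

Growing perpetuity: P = D₁ / (r − g) = $7,570.0000 / (0.086 − 0.006) = $94,625.00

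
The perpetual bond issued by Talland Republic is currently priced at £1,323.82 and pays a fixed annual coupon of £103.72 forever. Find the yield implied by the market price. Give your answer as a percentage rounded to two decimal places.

7.83%

P = C/r ⇒ r = C/P = £103.72/£1,323.82 = 0.078349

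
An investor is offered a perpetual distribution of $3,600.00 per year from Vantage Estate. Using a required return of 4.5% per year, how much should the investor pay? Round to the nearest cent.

Level perpetuity: PV = C / r = $3,600.00 / 0.045 = $80,000.00

$80000.00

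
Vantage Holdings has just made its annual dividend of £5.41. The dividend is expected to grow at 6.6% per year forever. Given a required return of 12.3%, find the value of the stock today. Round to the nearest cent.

D₁ = D₀ × (1 + g) = £5.41 × 1.066 = £5.7671
Growing perpetuity: P = D₁ / (r − g) = £5.7671 / (0.123 − 0.066) = £101.18

£101.18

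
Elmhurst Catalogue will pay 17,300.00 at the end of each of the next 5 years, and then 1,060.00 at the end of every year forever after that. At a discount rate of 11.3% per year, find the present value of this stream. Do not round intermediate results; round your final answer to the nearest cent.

68951.68

PV of 5-year annuity: 17,300.00 × [1 − (1+0.113)^−5] / 0.113 = 63459.41119
Perpetuity value at year 5: 1,060.00 / 0.113 = 9380.53097
PV of perpetuity: 9380.53097 / (1+0.113)^5 = 5492.26647
Total PV = 63459.41119 + 5492.26647 = 68951.67766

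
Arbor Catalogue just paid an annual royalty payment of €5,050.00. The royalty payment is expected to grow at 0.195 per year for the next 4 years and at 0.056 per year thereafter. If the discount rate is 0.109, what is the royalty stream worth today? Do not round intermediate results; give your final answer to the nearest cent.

€160083.37

D_1 = 6034.75000
D_2 = 7211.52625
D_3 = 8617.77387
D_4 = 10298.23977
Terminal value at year 4: TV = D_4×(1+g_2)/(r−g_2) = 10874.94120/0.053 = 205187.56982
P_0 = D_1/(1+r)^1 + D_2/(1+r)^2 + D_3/(1+r)^3 + D_4/(1+r)^4 + TV/(1+r)^4
    = 5441.61407 + 5863.59676 + 6318.30309 + 6808.27069 + 135651.58209 = 160083.36670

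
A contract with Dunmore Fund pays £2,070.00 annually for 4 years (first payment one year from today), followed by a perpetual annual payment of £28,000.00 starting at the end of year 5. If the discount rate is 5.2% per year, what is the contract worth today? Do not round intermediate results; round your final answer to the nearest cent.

PV of 4-year annuity: £2,070.00 × [1 − (1+0.052)^−4] / 0.052 = 7306.14459
Perpetuity value at year 4: £28,000.00 / 0.052 = 538461.53846
PV of perpetuity: 538461.53846 / (1+0.052)^4 = 439634.46194
Total PV = 7306.14459 + 439634.46194 = 446940.60653

£446940.61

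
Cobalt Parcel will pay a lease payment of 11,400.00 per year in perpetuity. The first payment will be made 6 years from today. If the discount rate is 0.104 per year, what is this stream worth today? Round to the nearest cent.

66838.42

Value at end of year 5: C / r = 11,400.00 / 0.104 = 109,615.3846
Discount to today: PV = 109,615.3846 / (1 + 0.104)^5 = 109,615.3846 / 1.640006 = 66,838.42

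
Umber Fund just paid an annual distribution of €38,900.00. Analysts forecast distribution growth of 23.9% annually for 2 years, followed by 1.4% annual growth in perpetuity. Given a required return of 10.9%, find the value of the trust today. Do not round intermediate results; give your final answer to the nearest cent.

D_1 = 48197.10000
D_2 = 59716.20690
Terminal value at year 2: TV = D_2×(1+g_2)/(r−g_2) = 60552.23380/0.095 = 637391.93470
P_0 = D_1/(1+r)^1 + D_2/(1+r)^2 + TV/(1+r)^2
    = 43459.96393 + 48554.45925 + 518254.96507 = 610269.38826

€610269.39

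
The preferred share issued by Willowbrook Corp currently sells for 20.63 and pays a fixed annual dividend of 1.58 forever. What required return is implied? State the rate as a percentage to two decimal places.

7.66%

P = C/r ⇒ r = C/P = 1.58/20.63 = 0.076587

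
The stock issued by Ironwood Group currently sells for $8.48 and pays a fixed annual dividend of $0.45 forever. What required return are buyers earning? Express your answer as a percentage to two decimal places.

5.31%

P = C/r ⇒ r = C/P = $0.45/$8.48 = 0.053066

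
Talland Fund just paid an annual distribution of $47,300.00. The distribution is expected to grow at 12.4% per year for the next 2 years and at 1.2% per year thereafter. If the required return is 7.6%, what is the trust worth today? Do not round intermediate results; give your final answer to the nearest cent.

$917173.82

D_1 = 53165.20000
D_2 = 59757.68480
Terminal value at year 2: TV = D_2×(1+g_2)/(r−g_2) = 60474.77702/0.064 = 944918.39090
P_0 = D_1/(1+r)^1 + D_2/(1+r)^2 + TV/(1+r)^2
    = 49410.03717 + 51614.20240 + 816149.57548 = 917173.81506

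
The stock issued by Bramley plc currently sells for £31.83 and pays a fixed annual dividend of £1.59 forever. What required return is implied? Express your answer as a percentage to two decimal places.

P = C/r ⇒ r = C/P = £1.59/£31.83 = 0.049953

5.00%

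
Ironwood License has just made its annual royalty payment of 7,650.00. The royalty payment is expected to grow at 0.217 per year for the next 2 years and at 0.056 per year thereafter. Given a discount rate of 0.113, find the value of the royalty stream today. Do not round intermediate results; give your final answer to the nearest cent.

D_1 = 9310.05000
D_2 = 11330.33085
Terminal value at year 2: TV = D_2×(1+g_2)/(r−g_2) = 11964.82938/0.057 = 209909.28733
P_0 = D_1/(1+r)^1 + D_2/(1+r)^2 + TV/(1+r)^2
    = 8364.82480 + 9146.44365 + 169449.90335 = 186961.17180

186961.17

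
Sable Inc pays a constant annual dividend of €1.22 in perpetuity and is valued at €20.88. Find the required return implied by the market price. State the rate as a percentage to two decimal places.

5.84%

P = C/r ⇒ r = C/P = €1.22/€20.88 = 0.058429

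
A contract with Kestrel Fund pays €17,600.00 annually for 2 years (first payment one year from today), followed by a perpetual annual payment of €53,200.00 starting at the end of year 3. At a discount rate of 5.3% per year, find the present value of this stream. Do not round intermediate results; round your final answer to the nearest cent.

PV of 2-year annuity: €17,600.00 × [1 − (1+0.053)^−2] / 0.053 = 32587.03708
Perpetuity value at year 2: €53,200.00 / 0.053 = 1003773.58491
PV of perpetuity: 1003773.58491 / (1+0.053)^2 = 905271.85918
Total PV = 32587.03708 + 905271.85918 = 937858.89626

€937858.90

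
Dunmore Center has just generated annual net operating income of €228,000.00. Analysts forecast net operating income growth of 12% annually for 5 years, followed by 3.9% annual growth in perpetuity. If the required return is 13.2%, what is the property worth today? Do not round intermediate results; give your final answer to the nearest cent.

D_1 = 255360.00000
D_2 = 286003.20000
D_3 = 320323.58400
D_4 = 358762.41408
D_5 = 401813.90377
Terminal value at year 5: TV = D_5×(1+g_2)/(r−g_2) = 417484.64602/0.093 = 4489082.21523
P_0 = D_1/(1+r)^1 + D_2/(1+r)^2 + D_3/(1+r)^3 + D_4/(1+r)^4 + D_5/(1+r)^5 + TV/(1+r)^5
    = 225583.03887 + 223191.69923 + 220825.70949 + 218484.80091 + 216168.70761 + 2415046.09903 = 3519300.05515

€3519300.06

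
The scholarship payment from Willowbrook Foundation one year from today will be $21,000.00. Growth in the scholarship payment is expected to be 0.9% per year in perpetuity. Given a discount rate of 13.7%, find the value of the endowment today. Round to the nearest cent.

Growing perpetuity: P = D₁ / (r − g) = $21,000.0000 / (0.137 − 0.009) = $164,062.50

$164062.50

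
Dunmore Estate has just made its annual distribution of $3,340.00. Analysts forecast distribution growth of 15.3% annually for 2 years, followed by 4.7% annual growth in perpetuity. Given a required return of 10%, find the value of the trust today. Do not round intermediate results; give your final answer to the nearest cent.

$79662.61

D_1 = 3851.02000
D_2 = 4440.22606
Terminal value at year 2: TV = D_2×(1+g_2)/(r−g_2) = 4648.91668/0.053 = 87715.40915
P_0 = D_1/(1+r)^1 + D_2/(1+r)^2 + TV/(1+r)^2
    = 3500.92727 + 3669.60831 + 72492.07368 = 79662.60926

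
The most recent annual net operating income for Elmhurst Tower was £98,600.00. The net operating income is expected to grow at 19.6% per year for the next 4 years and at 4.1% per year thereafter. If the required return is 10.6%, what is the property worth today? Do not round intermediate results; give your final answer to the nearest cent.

£2640761.54

D_1 = 117925.60000
D_2 = 141039.01760
D_3 = 168682.66505
D_4 = 201744.46740
Terminal value at year 4: TV = D_4×(1+g_2)/(r−g_2) = 210015.99056/0.065 = 3231015.23943
P_0 = D_1/(1+r)^1 + D_2/(1+r)^2 + D_3/(1+r)^3 + D_4/(1+r)^4 + TV/(1+r)^4
    = 106623.50814 + 115299.92381 + 124682.37692 + 134828.32079 + 2159327.41456 = 2640761.54422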